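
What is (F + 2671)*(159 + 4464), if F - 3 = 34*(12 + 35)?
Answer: 19749456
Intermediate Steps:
F = 1601 (F = 3 + 34*(12 + 35) = 3 + 34*47 = 3 + 1598 = 1601)
(F + 2671)*(159 + 4464) = (1601 + 2671)*(159 + 4464) = 4272*4623 = 19749456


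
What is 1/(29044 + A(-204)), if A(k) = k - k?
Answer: 1/29044 ≈ 3.4431e-5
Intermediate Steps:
A(k) = 0
1/(29044 + A(-204)) = 1/(29044 + 0) = 1/29044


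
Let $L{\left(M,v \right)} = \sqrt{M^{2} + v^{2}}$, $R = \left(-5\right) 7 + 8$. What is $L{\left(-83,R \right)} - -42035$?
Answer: $42035 + \sqrt{7618} \approx 42122.0$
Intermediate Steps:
$R = -27$ ($R = -35 + 8 = -27$)
$L{\left(-83,R \right)} - -42035 = \sqrt{\left(-83\right)^{2} + \left(-27\right)^{2}} - -42035 = \sqrt{6889 + 729} + 42035 = \sqrt{7618} + 42035 = 42035 + \sqrt{7618}$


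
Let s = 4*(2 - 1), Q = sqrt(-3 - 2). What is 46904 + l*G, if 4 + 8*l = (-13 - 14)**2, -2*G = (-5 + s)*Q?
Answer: 46904 + 725*I*sqrt(5)/16 ≈ 46904.0 + 101.32*I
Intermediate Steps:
Q = I*sqrt(5) (Q = sqrt(-5) = I*sqrt(5) ≈ 2.2361*I)
s = 4 (s = 4*1 = 4)
G = I*sqrt(5)/2 (G = -(-5 + 4)*I*sqrt(5)/2 = -(-1)*I*sqrt(5)/2 = I*sqrt(5)/2 ≈ 1.118*I)
l = 725/8 (l = -1/2 + (-13 - 14)**2/8 = -1/2 + (1/8)*(-27)**2 = -1/2 + (1/8)*729 = -1/2 + 729/8 = 725/8 ≈ 90.625)
46904 + l*G = 46904 + 725*(I*sqrt(5)/2)/8 = 46904 + 725*I*sqrt(5)/16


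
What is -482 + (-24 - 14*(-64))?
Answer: 390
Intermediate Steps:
-482 + (-24 - 14*(-64)) = -482 + (-24 + 896) = -482 + 872 = 390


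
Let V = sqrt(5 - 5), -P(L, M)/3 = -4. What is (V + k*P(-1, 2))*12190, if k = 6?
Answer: 877680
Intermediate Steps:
P(L, M) = 12 (P(L, M) = -3*(-4) = 12)
V = 0 (V = sqrt(0) = 0)
(V + k*P(-1, 2))*12190 = (0 + 6*12)*12190 = (0 + 72)*12190 = 72*12190 = 877680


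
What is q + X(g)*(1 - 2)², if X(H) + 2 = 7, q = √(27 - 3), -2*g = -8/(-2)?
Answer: 5 + 2*√6 ≈ 9.8990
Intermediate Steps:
g = -2 (g = -(-4)/(-2) = -(-4)*(-1)/2 = -½*4 = -2)
q = 2*√6 (q = √24 = 2*√6 ≈ 4.8990)
X(H) = 5 (X(H) = -2 + 7 = 5)
q + X(g)*(1 - 2)² = 2*√6 + 5*(1 - 2)² = 2*√6 + 5*(-1)² = 2*√6 + 5*1 = 2*√6 + 5 = 5 + 2*√6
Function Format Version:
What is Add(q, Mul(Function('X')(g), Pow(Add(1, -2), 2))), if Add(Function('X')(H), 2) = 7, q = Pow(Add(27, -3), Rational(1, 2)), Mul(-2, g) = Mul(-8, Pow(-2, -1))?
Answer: Add(5, Mul(2, Pow(6, Rational(1, 2)))) ≈ 9.8990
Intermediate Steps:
g = -2 (g = Mul(Rational(-1, 2), Mul(-8, Pow(-2, -1))) = Mul(Rational(-1, 2), Mul(-8, Rational(-1, 2))) = Mul(Rational(-1, 2), 4) = -2)
q = Mul(2, Pow(6, Rational(1, 2))) (q = Pow(24, Rational(1, 2)) = Mul(2, Pow(6, Rational(1, 2))) ≈ 4.8990)
Function('X')(H) = 5 (Function('X')(H) = Add(-2, 7) = 5)
Add(q, Mul(Function('X')(g), Pow(Add(1, -2), 2))) = Add(Mul(2, Pow(6, Rational(1, 2))), Mul(5, Pow(Add(1, -2), 2))) = Add(Mul(2, Pow(6, Rational(1, 2))), Mul(5, Pow(-1, 2))) = Add(Mul(2, Pow(6, Rational(1, 2))), Mul(5, 1)) = Add(Mul(2, Pow(6, Rational(1, 2))), 5) = Add(5, Mul(2, Pow(6, Rational(1, 2))))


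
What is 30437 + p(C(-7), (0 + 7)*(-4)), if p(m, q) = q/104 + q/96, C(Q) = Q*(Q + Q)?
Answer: 9496169/312 ≈ 30436.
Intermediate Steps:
C(Q) = 2*Q**2 (C(Q) = Q*(2*Q) = 2*Q**2)
p(m, q) = 25*q/1248 (p(m, q) = q*(1/104) + q*(1/96) = q/104 + q/96 = 25*q/1248)
30437 + p(C(-7), (0 + 7)*(-4)) = 30437 + 25*((0 + 7)*(-4))/1248 = 30437 + 25*(7*(-4))/1248 = 30437 + (25/1248)*(-28) = 30437 - 175/312 = 9496169/312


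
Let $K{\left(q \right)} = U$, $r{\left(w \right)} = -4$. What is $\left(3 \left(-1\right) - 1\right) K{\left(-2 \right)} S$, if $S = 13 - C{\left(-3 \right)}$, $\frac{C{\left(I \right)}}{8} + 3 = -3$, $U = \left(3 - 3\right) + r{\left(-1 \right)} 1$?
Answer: $976$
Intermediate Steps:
$U = -4$ ($U = \left(3 - 3\right) - 4 = 0 - 4 = -4$)
$C{\left(I \right)} = -48$ ($C{\left(I \right)} = -24 + 8 \left(-3\right) = -24 - 24 = -48$)
$K{\left(q \right)} = -4$
$S = 61$ ($S = 13 - -48 = 13 + 48 = 61$)
$\left(3 \left(-1\right) - 1\right) K{\left(-2 \right)} S = \left(3 \left(-1\right) - 1\right) \left(-4\right) 61 = \left(-3 - 1\right) \left(-4\right) 61 = \left(-4\right) \left(-4\right) 61 = 16 \cdot 61 = 976$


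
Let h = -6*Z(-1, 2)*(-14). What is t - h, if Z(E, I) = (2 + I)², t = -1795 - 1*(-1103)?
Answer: -2036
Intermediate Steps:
t = -692 (t = -1795 + 1103 = -692)
h = 1344 (h = -6*(2 + 2)²*(-14) = -6*4²*(-14) = -6*16*(-14) = -96*(-14) = 1344)
t - h = -692 - 1*1344 = -692 - 1344 = -2036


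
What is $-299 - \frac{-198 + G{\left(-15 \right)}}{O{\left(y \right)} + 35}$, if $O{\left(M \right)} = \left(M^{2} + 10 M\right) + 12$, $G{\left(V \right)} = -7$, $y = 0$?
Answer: $- \frac{13848}{47} \approx -294.64$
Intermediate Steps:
$O{\left(M \right)} = 12 + M^{2} + 10 M$
$-299 - \frac{-198 + G{\left(-15 \right)}}{O{\left(y \right)} + 35} = -299 - \frac{-198 - 7}{\left(12 + 0^{2} + 10 \cdot 0\right) + 35} = -299 - - \frac{205}{\left(12 + 0 + 0\right) + 35} = -299 - - \frac{205}{12 + 35} = -299 - - \frac{205}{47} = -299 + \frac{205}{47} = - \frac{13848}{47}$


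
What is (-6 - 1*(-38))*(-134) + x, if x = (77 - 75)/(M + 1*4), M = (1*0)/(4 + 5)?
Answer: -8575/2 ≈ -4287.5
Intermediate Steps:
M = 0 (M = 0/9 = 0*(⅑) = 0)
x = ½ (x = (77 - 75)/(0 + 1*4) = 2/(0 + 4) = 2/4 = 2*(¼) = ½ ≈ 0.50000)
(-6 - 1*(-38))*(-134) + x = (-6 - 1*(-38))*(-134) + ½ = (-6 + 38)*(-134) + ½ = 32*(-134) + ½ = -4288 + ½ = -8575/2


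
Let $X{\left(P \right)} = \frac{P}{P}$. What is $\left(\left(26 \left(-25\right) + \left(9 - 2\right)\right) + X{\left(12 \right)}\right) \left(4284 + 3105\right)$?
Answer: $-4743738$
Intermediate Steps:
$X{\left(P \right)} = 1$
$\left(\left(26 \left(-25\right) + \left(9 - 2\right)\right) + X{\left(12 \right)}\right) \left(4284 + 3105\right) = \left(\left(26 \left(-25\right) + \left(9 - 2\right)\right) + 1\right) \left(4284 + 3105\right) = \left(\left(-650 + 7\right) + 1\right) 7389 = \left(-643 + 1\right) 7389 = \left(-642\right) 7389 = -4743738$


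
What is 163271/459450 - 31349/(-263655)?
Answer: 1276678079/2691917550 ≈ 0.47426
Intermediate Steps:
163271/459450 - 31349/(-263655) = 163271*(1/459450) - 31349*(-1/263655) = 163271/459450 + 31349/263655 = 1276678079/2691917550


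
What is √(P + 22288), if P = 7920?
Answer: 16*√118 ≈ 173.80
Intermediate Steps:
√(P + 22288) = √(7920 + 22288) = √30208 = 16*√118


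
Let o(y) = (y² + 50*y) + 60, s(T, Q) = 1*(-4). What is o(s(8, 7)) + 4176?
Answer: 4052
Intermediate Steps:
s(T, Q) = -4
o(y) = 60 + y² + 50*y
o(s(8, 7)) + 4176 = (60 + (-4)² + 50*(-4)) + 4176 = (60 + 16 - 200) + 4176 = -124 + 4176 = 4052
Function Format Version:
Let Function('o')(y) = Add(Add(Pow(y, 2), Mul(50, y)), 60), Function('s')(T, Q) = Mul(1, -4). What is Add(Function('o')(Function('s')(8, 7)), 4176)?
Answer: 4052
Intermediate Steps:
Function('s')(T, Q) = -4
Function('o')(y) = Add(60, Pow(y, 2), Mul(50, y))
Add(Function('o')(Function('s')(8, 7)), 4176) = Add(Add(60, Pow(-4, 2), Mul(50, -4)), 4176) = Add(Add(60, 16, -200), 4176) = Add(-124, 4176) = 4052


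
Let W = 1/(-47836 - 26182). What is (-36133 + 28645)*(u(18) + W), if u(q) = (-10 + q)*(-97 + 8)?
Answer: 197311858848/37009 ≈ 5.3315e+6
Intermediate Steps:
W = -1/74018 (W = 1/(-74018) = -1/74018 ≈ -1.3510e-5)
u(q) = 890 - 89*q (u(q) = (-10 + q)*(-89) = 890 - 89*q)
(-36133 + 28645)*(u(18) + W) = (-36133 + 28645)*((890 - 89*18) - 1/74018) = -7488*((890 - 1602) - 1/74018) = -7488*(-712 - 1/74018) = -7488*(-52700817/74018) = 197311858848/37009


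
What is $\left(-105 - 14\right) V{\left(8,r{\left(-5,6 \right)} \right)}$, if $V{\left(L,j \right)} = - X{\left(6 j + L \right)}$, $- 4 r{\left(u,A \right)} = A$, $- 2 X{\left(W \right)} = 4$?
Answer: $-238$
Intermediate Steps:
$X{\left(W \right)} = -2$ ($X{\left(W \right)} = \left(- \frac{1}{2}\right) 4 = -2$)
$r{\left(u,A \right)} = - \frac{A}{4}$
$V{\left(L,j \right)} = 2$ ($V{\left(L,j \right)} = \left(-1\right) \left(-2\right) = 2$)
$\left(-105 - 14\right) V{\left(8,r{\left(-5,6 \right)} \right)} = \left(-105 - 14\right) 2 = \left(-119\right) 2 = -238$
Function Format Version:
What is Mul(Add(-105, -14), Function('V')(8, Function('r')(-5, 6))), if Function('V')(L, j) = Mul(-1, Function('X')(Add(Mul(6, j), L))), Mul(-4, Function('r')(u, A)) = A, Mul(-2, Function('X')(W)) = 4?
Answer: -238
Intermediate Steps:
Function('X')(W) = -2 (Function('X')(W) = Mul(Rational(-1, 2), 4) = -2)
Function('r')(u, A) = Mul(Rational(-1, 4), A)
Function('V')(L, j) = 2 (Function('V')(L, j) = Mul(-1, -2) = 2)
Mul(Add(-105, -14), Function('V')(8, Function('r')(-5, 6))) = Mul(Add(-105, -14), 2) = Mul(-119, 2) = -238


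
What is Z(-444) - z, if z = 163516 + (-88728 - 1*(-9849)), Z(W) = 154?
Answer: -84483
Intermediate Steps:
z = 84637 (z = 163516 + (-88728 + 9849) = 163516 - 78879 = 84637)
Z(-444) - z = 154 - 1*84637 = 154 - 84637 = -84483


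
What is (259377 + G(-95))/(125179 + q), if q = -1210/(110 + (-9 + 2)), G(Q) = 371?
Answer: 26754044/12892227 ≈ 2.0752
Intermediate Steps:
q = -1210/103 (q = -1210/(110 - 7) = -1210/103 ≈ -11.748)
(259377 + G(-95))/(125179 + q) = (259377 + 371)/(125179 - 1210/103) = 259748/(12892227/103) = 259748*(103/12892227) = 26754044/12892227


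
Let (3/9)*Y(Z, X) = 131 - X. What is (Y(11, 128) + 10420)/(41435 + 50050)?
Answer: 10429/91485 ≈ 0.11400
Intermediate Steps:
Y(Z, X) = 393 - 3*X (Y(Z, X) = 3*(131 - X) = 393 - 3*X)
(Y(11, 128) + 10420)/(41435 + 50050) = ((393 - 3*128) + 10420)/(41435 + 50050) = ((393 - 384) + 10420)/91485 = (9 + 10420)*(1/91485) = 10429*(1/91485) = 10429/91485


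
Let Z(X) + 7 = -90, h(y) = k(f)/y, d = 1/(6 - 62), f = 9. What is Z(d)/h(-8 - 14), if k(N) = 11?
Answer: 194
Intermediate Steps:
d = -1/56 (d = 1/(-56) = -1/56 ≈ -0.017857)
h(y) = 11/y
Z(X) = -97 (Z(X) = -7 - 90 = -97)
Z(d)/h(-8 - 14) = -97/(11/(-8 - 14)) = -97/(11/(-22)) = -97/(11*(-1/22)) = -97/(-½) = -97*(-2) = 194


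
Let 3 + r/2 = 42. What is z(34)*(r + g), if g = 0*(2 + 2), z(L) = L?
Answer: 2652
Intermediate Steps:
r = 78 (r = -6 + 2*42 = -6 + 84 = 78)
g = 0 (g = 0*4 = 0)
z(34)*(r + g) = 34*(78 + 0) = 34*78 = 2652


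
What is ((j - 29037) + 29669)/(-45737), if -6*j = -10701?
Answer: -4831/91474 ≈ -0.052813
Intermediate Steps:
j = 3567/2 (j = -⅙*(-10701) = 3567/2 ≈ 1783.5)
((j - 29037) + 29669)/(-45737) = ((3567/2 - 29037) + 29669)/(-45737) = (-54507/2 + 29669)*(-1/45737) = (4831/2)*(-1/45737) = -4831/91474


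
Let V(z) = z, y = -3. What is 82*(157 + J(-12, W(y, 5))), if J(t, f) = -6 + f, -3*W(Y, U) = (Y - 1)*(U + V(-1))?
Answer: 38458/3 ≈ 12819.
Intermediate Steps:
W(Y, U) = -(-1 + U)*(-1 + Y)/3 (W(Y, U) = -(Y - 1)*(U - 1)/3 = -(-1 + Y)*(-1 + U)/3 = -(-1 + U)*(-1 + Y)/3)
82*(157 + J(-12, W(y, 5))) = 82*(157 + (-6 + (-⅓ + (⅓)*5 + (⅓)*(-3) - ⅓*5*(-3)))) = 82*(157 + (-6 + (-⅓ + 5/3 - 1 + 5))) = 82*(157 + (-6 + 16/3)) = 82*(157 - ⅔) = 82*(469/3) = 38458/3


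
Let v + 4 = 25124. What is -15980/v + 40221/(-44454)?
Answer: -14339387/9305704 ≈ -1.5409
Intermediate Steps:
v = 25120 (v = -4 + 25124 = 25120)
-15980/v + 40221/(-44454) = -15980/25120 + 40221/(-44454) = -15980*1/25120 + 40221*(-1/44454) = -799/1256 - 13407/14818 = -14339387/9305704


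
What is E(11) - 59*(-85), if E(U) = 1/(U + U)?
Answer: 110331/22 ≈ 5015.0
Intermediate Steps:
E(U) = 1/(2*U)
E(11) - 59*(-85) = (½)/11 - 59*(-85) = (½)*(1/11) + 5015 = 1/22 + 5015 = 110331/22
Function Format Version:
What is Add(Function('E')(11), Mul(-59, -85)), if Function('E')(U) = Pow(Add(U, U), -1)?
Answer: Rational(110331, 22) ≈ 5015.0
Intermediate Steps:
Function('E')(U) = Mul(Rational(1, 2), Pow(U, -1)) (Function('E')(U) = Pow(Mul(2, U), -1) = Mul(Rational(1, 2), Pow(U, -1)))
Add(Function('E')(11), Mul(-59, -85)) = Add(Mul(Rational(1, 2), Pow(11, -1)), Mul(-59, -85)) = Add(Mul(Rational(1, 2), Rational(1, 11)), 5015) = Add(Rational(1, 22), 5015) = Rational(110331, 22)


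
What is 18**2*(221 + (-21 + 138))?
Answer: 109512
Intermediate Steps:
18**2*(221 + (-21 + 138)) = 324*(221 + 117) = 324*338 = 109512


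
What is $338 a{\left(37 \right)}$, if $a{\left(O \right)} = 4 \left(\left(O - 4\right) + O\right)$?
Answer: $94640$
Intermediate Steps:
$a{\left(O \right)} = -16 + 8 O$ ($a{\left(O \right)} = 4 \left(\left(-4 + O\right) + O\right) = 4 \left(-4 + 2 O\right) = -16 + 8 O$)
$338 a{\left(37 \right)} = 338 \left(-16 + 8 \cdot 37\right) = 338 \left(-16 + 296\right) = 338 \cdot 280 = 94640$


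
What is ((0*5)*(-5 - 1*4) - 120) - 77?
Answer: -197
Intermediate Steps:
((0*5)*(-5 - 1*4) - 120) - 77 = (0*(-5 - 4) - 120) - 77 = (0*(-9) - 120) - 77 = (0 - 120) - 77 = -120 - 77 = -197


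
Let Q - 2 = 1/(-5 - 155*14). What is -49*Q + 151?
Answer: 16967/320 ≈ 53.022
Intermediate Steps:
Q = 4479/2240 (Q = 2 + 1/(-5 - 155*14) = 2 + (1/14)/(-160) = 2 - 1/160*1/14 = 2 - 1/2240 = 4479/2240 ≈ 1.9996)
-49*Q + 151 = -49*4479/2240 + 151 = -31353/320 + 151 = 16967/320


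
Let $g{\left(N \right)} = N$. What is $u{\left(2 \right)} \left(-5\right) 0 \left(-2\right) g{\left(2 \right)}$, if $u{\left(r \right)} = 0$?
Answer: $0$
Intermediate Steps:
$u{\left(2 \right)} \left(-5\right) 0 \left(-2\right) g{\left(2 \right)} = 0 \left(-5\right) 0 \left(-2\right) 2 = 0 \cdot 0 \left(-2\right) 2 = 0 \cdot 0 \cdot 2 = 0 \cdot 2 = 0$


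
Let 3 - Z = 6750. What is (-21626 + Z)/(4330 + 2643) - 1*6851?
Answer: -47800396/6973 ≈ -6855.1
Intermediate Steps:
Z = -6747 (Z = 3 - 1*6750 = 3 - 6750 = -6747)
(-21626 + Z)/(4330 + 2643) - 1*6851 = (-21626 - 6747)/(4330 + 2643) - 1*6851 = -28373/6973 - 6851 = -47800396/6973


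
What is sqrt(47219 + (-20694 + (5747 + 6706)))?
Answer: sqrt(38978) ≈ 197.43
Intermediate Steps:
sqrt(47219 + (-20694 + (5747 + 6706))) = sqrt(47219 + (-20694 + 12453)) = sqrt(47219 - 8241) = sqrt(38978)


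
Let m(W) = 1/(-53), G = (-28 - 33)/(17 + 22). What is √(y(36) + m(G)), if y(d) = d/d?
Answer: 2*√689/53 ≈ 0.99052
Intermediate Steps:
y(d) = 1
G = -61/39 ≈ -1.5641
m(W) = -1/53
√(y(36) + m(G)) = √(1 - 1/53) = √(52/53) = 2*√689/53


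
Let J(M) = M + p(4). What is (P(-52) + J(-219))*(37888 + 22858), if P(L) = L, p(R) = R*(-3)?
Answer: -17191118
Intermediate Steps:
p(R) = -3*R
J(M) = -12 + M (J(M) = M - 3*4 = M - 12 = -12 + M)
(P(-52) + J(-219))*(37888 + 22858) = (-52 + (-12 - 219))*(37888 + 22858) = (-52 - 231)*60746 = -283*60746 = -17191118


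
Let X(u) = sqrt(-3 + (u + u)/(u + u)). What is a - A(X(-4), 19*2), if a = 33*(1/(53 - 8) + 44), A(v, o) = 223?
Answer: 18446/15 ≈ 1229.7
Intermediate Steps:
X(u) = I*sqrt(2) (X(u) = sqrt(-3 + (2*u)/((2*u))) = sqrt(-3 + (2*u)*(1/(2*u))) = sqrt(-3 + 1) = sqrt(-2) = I*sqrt(2))
a = 21791/15 (a = 33*(1/45 + 44) = 33*(1981/45) = 21791/15 ≈ 1452.7)
a - A(X(-4), 19*2) = 21791/15 - 1*223 = 21791/15 - 223 = 18446/15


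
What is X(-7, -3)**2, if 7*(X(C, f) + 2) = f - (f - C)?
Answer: 9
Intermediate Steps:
X(C, f) = -2 + C/7 (X(C, f) = -2 + (f - (f - C))/7 = -2 + (f + (C - f))/7 = -2 + C/7)
X(-7, -3)**2 = (-2 + (1/7)*(-7))**2 = (-2 - 1)**2 = (-3)**2 = 9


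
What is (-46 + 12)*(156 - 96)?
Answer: -2040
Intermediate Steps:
(-46 + 12)*(156 - 96) = -34*60 = -2040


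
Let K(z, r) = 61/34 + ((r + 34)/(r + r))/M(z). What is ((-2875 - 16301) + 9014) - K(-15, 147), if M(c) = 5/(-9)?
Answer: -42327587/4165 ≈ -10163.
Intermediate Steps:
M(c) = -5/9 (M(c) = 5*(-⅑) = -5/9)
K(z, r) = 61/34 - 9*(34 + r)/(10*r) (K(z, r) = 61/34 + ((r + 34)/(r + r))/(-5/9) = 61*(1/34) + ((34 + r)/((2*r)))*(-9/5) = 61/34 + ((34 + r)*(1/(2*r)))*(-9/5) = 61/34 + ((34 + r)/(2*r))*(-9/5) = 61/34 - 9*(34 + r)/(10*r))
((-2875 - 16301) + 9014) - K(-15, 147) = ((-2875 - 16301) + 9014) - (-2601 + 76*147)/(85*147) = (-19176 + 9014) - (-2601 + 11172)/(85*147) = -10162 - 8571/(85*147) = -10162 - 1*2857/4165 = -10162 - 2857/4165 = -42327587/4165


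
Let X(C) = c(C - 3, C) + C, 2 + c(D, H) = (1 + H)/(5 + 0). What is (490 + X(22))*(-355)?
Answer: -182683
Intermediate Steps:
c(D, H) = -9/5 + H/5 (c(D, H) = -2 + (1 + H)/(5 + 0) = -2 + (1 + H)/5 = -2 + (1 + H)*(⅕) = -2 + (⅕ + H/5) = -9/5 + H/5)
X(C) = -9/5 + 6*C/5 (X(C) = (-9/5 + C/5) + C = -9/5 + 6*C/5)
(490 + X(22))*(-355) = (490 + (-9/5 + (6/5)*22))*(-355) = (490 + (-9/5 + 132/5))*(-355) = (490 + 123/5)*(-355) = (2573/5)*(-355) = -182683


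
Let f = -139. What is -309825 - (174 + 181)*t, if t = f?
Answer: -260480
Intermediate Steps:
t = -139
-309825 - (174 + 181)*t = -309825 - (174 + 181)*(-139) = -309825 - 355*(-139) = -309825 - 1*(-49345) = -309825 + 49345 = -260480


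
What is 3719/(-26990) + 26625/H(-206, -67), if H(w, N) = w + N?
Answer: -239874679/2456090 ≈ -97.665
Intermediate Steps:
H(w, N) = N + w
3719/(-26990) + 26625/H(-206, -67) = 3719/(-26990) + 26625/(-67 - 206) = 3719*(-1/26990) + 26625/(-273) = -3719/26990 + 26625*(-1/273) = -3719/26990 - 8875/91 = -239874679/2456090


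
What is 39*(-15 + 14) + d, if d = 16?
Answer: -23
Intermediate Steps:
39*(-15 + 14) + d = 39*(-15 + 14) + 16 = 39*(-1) + 16 = -39 + 16 = -23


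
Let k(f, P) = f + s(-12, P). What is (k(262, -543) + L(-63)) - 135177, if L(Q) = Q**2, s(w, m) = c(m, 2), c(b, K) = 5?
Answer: -130941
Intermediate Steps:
s(w, m) = 5
k(f, P) = 5 + f (k(f, P) = f + 5 = 5 + f)
(k(262, -543) + L(-63)) - 135177 = ((5 + 262) + (-63)**2) - 135177 = (267 + 3969) - 135177 = 4236 - 135177 = -130941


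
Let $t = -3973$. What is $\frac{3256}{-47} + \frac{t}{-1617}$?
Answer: $- \frac{5078221}{75999} \approx -66.82$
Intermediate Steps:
$\frac{3256}{-47} + \frac{t}{-1617} = \frac{3256}{-47} - \frac{3973}{-1617} = 3256 \left(- \frac{1}{47}\right) - - \frac{3973}{1617} = - \frac{3256}{47} + \frac{3973}{1617} = - \frac{5078221}{75999}$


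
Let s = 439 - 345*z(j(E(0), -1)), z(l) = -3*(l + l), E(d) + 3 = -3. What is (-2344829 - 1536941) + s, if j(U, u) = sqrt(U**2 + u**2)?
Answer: -3881331 + 2070*sqrt(37) ≈ -3.8687e+6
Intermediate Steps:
E(d) = -6 (E(d) = -3 - 3 = -6)
z(l) = -6*l
s = 439 + 2070*sqrt(37) (s = 439 - (-2070)*sqrt((-6)**2 + (-1)**2) = 439 - (-2070)*sqrt(36 + 1) = 439 - (-2070)*sqrt(37) = 439 + 2070*sqrt(37) ≈ 13030.)
(-2344829 - 1536941) + s = (-2344829 - 1536941) + (439 + 2070*sqrt(37)) = -3881770 + (439 + 2070*sqrt(37)) = -3881331 + 2070*sqrt(37)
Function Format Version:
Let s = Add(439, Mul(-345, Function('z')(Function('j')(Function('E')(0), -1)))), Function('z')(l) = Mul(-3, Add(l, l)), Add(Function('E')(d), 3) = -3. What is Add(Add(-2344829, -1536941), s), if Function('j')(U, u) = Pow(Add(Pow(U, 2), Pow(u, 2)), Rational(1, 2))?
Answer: Add(-3881331, Mul(2070, Pow(37, Rational(1, 2)))) ≈ -3.8687e+6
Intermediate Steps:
Function('E')(d) = -6 (Function('E')(d) = Add(-3, -3) = -6)
Function('z')(l) = Mul(-6, l) (Function('z')(l) = Mul(-3, Mul(2, l)) = Mul(-6, l))
s = Add(439, Mul(2070, Pow(37, Rational(1, 2)))) (s = Add(439, Mul(-345, Mul(-6, Pow(Add(Pow(-6, 2), Pow(-1, 2)), Rational(1, 2))))) = Add(439, Mul(-345, Mul(-6, Pow(Add(36, 1), Rational(1, 2))))) = Add(439, Mul(-345, Mul(-6, Pow(37, Rational(1, 2))))) = Add(439, Mul(2070, Pow(37, Rational(1, 2)))) ≈ 13030.)
Add(Add(-2344829, -1536941), s) = Add(Add(-2344829, -1536941), Add(439, Mul(2070, Pow(37, Rational(1, 2))))) = Add(-3881770, Add(439, Mul(2070, Pow(37, Rational(1, 2))))) = Add(-3881331, Mul(2070, Pow(37, Rational(1, 2))))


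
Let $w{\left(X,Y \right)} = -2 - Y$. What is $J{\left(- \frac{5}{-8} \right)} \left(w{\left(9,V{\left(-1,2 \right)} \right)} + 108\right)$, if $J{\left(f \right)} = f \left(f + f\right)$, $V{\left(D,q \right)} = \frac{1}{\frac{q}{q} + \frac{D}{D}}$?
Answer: $\frac{5275}{64} \approx 82.422$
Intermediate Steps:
$V{\left(D,q \right)} = \frac{1}{2}$ ($V{\left(D,q \right)} = \frac{1}{1 + 1} = \frac{1}{2}$)
$J{\left(f \right)} = 2 f^{2}$ ($J{\left(f \right)} = f 2 f = 2 f^{2}$)
$J{\left(- \frac{5}{-8} \right)} \left(w{\left(9,V{\left(-1,2 \right)} \right)} + 108\right) = 2 \left(- \frac{5}{-8}\right)^{2} \left(\left(-2 - \frac{1}{2}\right) + 108\right) = 2 \left(\left(-5\right) \left(- \frac{1}{8}\right)\right)^{2} \left(\left(-2 - \frac{1}{2}\right) + 108\right) = 2 \left(\frac{5}{8}\right)^{2} \left(- \frac{5}{2} + 108\right) = 2 \cdot \frac{25}{64} \cdot \frac{211}{2} = \frac{25}{32} \cdot \frac{211}{2} = \frac{5275}{64}$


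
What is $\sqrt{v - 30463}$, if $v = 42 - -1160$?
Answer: $i \sqrt{29261} \approx 171.06 i$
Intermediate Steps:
$v = 1202$ ($v = 42 + 1160 = 1202$)
$\sqrt{v - 30463} = \sqrt{1202 - 30463} = \sqrt{-29261} = i \sqrt{29261}$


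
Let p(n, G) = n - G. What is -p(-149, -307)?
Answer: -158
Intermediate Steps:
-p(-149, -307) = -(-149 - 1*(-307)) = -(-149 + 307) = -1*158 = -158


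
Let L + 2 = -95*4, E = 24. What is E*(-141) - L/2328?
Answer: -3938785/1164 ≈ -3383.8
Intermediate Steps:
L = -382 (L = -2 - 95*4 = -2 - 380 = -382)
E*(-141) - L/2328 = 24*(-141) - (-382)/2328 = -3384 - (-382)/2328 = -3384 - 1*(-191/1164) = -3384 + 191/1164 = -3938785/1164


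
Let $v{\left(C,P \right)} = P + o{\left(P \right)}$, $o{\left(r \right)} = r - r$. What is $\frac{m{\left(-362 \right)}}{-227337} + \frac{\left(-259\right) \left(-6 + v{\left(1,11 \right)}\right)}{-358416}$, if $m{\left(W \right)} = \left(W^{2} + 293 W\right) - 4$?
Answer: $- \frac{2885559923}{27160406064} \approx -0.10624$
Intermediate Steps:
$o{\left(r \right)} = 0$
$v{\left(C,P \right)} = P$ ($v{\left(C,P \right)} = P + 0 = P$)
$m{\left(W \right)} = -4 + W^{2} + 293 W$
$\frac{m{\left(-362 \right)}}{-227337} + \frac{\left(-259\right) \left(-6 + v{\left(1,11 \right)}\right)}{-358416} = \frac{-4 + \left(-362\right)^{2} + 293 \left(-362\right)}{-227337} + \frac{\left(-259\right) \left(-6 + 11\right)}{-358416} = \left(-4 + 131044 - 106066\right) \left(- \frac{1}{227337}\right) + \left(-259\right) 5 \left(- \frac{1}{358416}\right) = 24974 \left(- \frac{1}{227337}\right) - - \frac{1295}{358416} = - \frac{24974}{227337} + \frac{1295}{358416} = - \frac{2885559923}{27160406064}$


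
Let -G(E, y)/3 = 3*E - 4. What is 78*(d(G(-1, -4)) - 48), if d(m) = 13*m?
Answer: 17550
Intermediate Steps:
G(E, y) = 12 - 9*E (G(E, y) = -3*(3*E - 4) = -3*(-4 + 3*E) = 12 - 9*E)
78*(d(G(-1, -4)) - 48) = 78*(13*(12 - 9*(-1)) - 48) = 78*(13*(12 + 9) - 48) = 78*(13*21 - 48) = 78*(273 - 48) = 78*225 = 17550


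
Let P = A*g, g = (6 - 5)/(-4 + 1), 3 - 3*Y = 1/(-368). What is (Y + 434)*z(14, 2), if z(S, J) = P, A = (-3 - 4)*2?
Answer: 3361687/1656 ≈ 2030.0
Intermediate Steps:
A = -14 (A = -7*2 = -14)
Y = 1105/1104 (Y = 1 - ⅓/(-368) = 1 - ⅓*(-1/368) = 1 + 1/1104 = 1105/1104 ≈ 1.0009)
g = -⅓ (g = 1/(-3) = 1*(-⅓) = -⅓ ≈ -0.33333)
P = 14/3 (P = -14*(-⅓) = 14/3 ≈ 4.6667)
z(S, J) = 14/3
(Y + 434)*z(14, 2) = (1105/1104 + 434)*(14/3) = (480241/1104)*(14/3) = 3361687/1656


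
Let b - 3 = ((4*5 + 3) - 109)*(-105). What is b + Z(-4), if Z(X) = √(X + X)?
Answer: 9033 + 2*I*√2 ≈ 9033.0 + 2.8284*I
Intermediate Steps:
Z(X) = √2*√X (Z(X) = √(2*X) = √2*√X)
b = 9033 (b = 3 + ((4*5 + 3) - 109)*(-105) = 3 + ((20 + 3) - 109)*(-105) = 3 + (23 - 109)*(-105) = 3 - 86*(-105) = 3 + 9030 = 9033)
b + Z(-4) = 9033 + √2*√(-4) = 9033 + √2*(2*I) = 9033 + 2*I*√2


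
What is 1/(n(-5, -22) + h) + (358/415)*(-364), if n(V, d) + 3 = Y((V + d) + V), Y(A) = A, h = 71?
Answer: -4690817/14940 ≈ -313.98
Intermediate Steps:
n(V, d) = -3 + d + 2*V (n(V, d) = -3 + ((V + d) + V) = -3 + (d + 2*V) = -3 + d + 2*V)
1/(n(-5, -22) + h) + (358/415)*(-364) = 1/((-3 - 22 + 2*(-5)) + 71) + (358/415)*(-364) = 1/((-3 - 22 - 10) + 71) + (358*(1/415))*(-364) = 1/(-35 + 71) + (358/415)*(-364) = 1/36 - 130312/415 = -4690817/14940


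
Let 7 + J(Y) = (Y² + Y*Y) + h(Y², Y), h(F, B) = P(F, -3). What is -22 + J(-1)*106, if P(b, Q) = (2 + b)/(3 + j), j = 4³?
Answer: -36666/67 ≈ -547.25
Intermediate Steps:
j = 64
P(b, Q) = 2/67 + b/67 (P(b, Q) = (2 + b)/(3 + 64) = (2 + b)/67 = (2 + b)*(1/67) = 2/67 + b/67)
h(F, B) = 2/67 + F/67
J(Y) = -467/67 + 135*Y²/67 (J(Y) = -7 + ((Y² + Y*Y) + (2/67 + Y²/67)) = -7 + ((Y² + Y²) + (2/67 + Y²/67)) = -7 + (2*Y² + (2/67 + Y²/67)) = -7 + (2/67 + 135*Y²/67) = -467/67 + 135*Y²/67)
-22 + J(-1)*106 = -22 + (-467/67 + (135/67)*(-1)²)*106 = -22 + (-467/67 + (135/67)*1)*106 = -22 + (-467/67 + 135/67)*106 = -22 - 332/67*106 = -22 - 35192/67 = -36666/67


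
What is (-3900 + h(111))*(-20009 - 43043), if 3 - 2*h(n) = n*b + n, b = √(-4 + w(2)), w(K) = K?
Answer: 249307608 + 3499386*I*√2 ≈ 2.4931e+8 + 4.9489e+6*I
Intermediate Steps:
b = I*√2 (b = √(-4 + 2) = √(-2) = I*√2 ≈ 1.4142*I)
h(n) = 3/2 - n/2 - I*n*√2/2 (h(n) = 3/2 - (n*(I*√2) + n)/2 = 3/2 - (I*n*√2 + n)/2 = 3/2 - (n + I*n*√2)/2 = 3/2 + (-n/2 - I*n*√2/2) = 3/2 - n/2 - I*n*√2/2)
(-3900 + h(111))*(-20009 - 43043) = (-3900 + (3/2 - ½*111 - ½*I*111*√2))*(-20009 - 43043) = (-3900 + (3/2 - 111/2 - 111*I*√2/2))*(-63052) = (-3900 + (-54 - 111*I*√2/2))*(-63052) = (-3954 - 111*I*√2/2)*(-63052) = 249307608 + 3499386*I*√2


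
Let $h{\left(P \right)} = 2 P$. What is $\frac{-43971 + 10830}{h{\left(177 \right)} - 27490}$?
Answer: $\frac{33141}{27136} \approx 1.2213$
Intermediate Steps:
$\frac{-43971 + 10830}{h{\left(177 \right)} - 27490} = \frac{-43971 + 10830}{2 \cdot 177 - 27490} = - \frac{33141}{354 - 27490} = - \frac{33141}{-27136} = \left(-33141\right) \left(- \frac{1}{27136}\right) = \frac{33141}{27136}$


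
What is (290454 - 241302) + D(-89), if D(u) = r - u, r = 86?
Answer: 49327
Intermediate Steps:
D(u) = 86 - u
(290454 - 241302) + D(-89) = (290454 - 241302) + (86 - 1*(-89)) = 49152 + (86 + 89) = 49152 + 175 = 49327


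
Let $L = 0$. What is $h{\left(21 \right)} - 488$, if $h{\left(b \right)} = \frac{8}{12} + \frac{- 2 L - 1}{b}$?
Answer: $- \frac{10235}{21} \approx -487.38$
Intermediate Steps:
$h{\left(b \right)} = \frac{2}{3} - \frac{1}{b}$ ($h{\left(b \right)} = \frac{8}{12} + \frac{\left(-2\right) 0 - 1}{b} = 8 \cdot \frac{1}{12} + \frac{0 - 1}{b} = \frac{2}{3} - \frac{1}{b}$)
$h{\left(21 \right)} - 488 = \left(\frac{2}{3} - \frac{1}{21}\right) - 488 = \frac{13}{21} - 488 = - \frac{10235}{21}$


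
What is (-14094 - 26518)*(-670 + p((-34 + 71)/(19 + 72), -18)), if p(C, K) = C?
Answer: 190354692/7 ≈ 2.7194e+7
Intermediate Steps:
(-14094 - 26518)*(-670 + p((-34 + 71)/(19 + 72), -18)) = (-14094 - 26518)*(-670 + (-34 + 71)/(19 + 72)) = -40612*(-670 + 37/91) = -40612*(-60933/91) = 190354692/7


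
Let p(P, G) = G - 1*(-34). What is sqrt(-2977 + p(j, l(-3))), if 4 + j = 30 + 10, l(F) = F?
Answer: I*sqrt(2946) ≈ 54.277*I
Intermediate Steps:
j = 36 (j = -4 + (30 + 10) = -4 + 40 = 36)
p(P, G) = 34 + G (p(P, G) = G + 34 = 34 + G)
sqrt(-2977 + p(j, l(-3))) = sqrt(-2977 + (34 - 3)) = sqrt(-2977 + 31) = sqrt(-2946) = I*sqrt(2946)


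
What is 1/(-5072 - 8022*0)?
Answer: -1/5072 ≈ -0.00019716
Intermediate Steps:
1/(-5072 - 8022*0) = 1/(-5072 - 1*0) = 1/(-5072 + 0) = 1/(-5072) = -1/5072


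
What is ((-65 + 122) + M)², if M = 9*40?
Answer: 173889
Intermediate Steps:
M = 360
((-65 + 122) + M)² = ((-65 + 122) + 360)² = (57 + 360)² = 417² = 173889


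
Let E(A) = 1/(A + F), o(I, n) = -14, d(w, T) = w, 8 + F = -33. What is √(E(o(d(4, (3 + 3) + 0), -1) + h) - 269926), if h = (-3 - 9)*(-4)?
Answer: I*√13226381/7 ≈ 519.54*I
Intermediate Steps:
F = -41 (F = -8 - 33 = -41)
h = 48 (h = -12*(-4) = 48)
E(A) = 1/(-41 + A) (E(A) = 1/(A - 41) = 1/(-41 + A))
√(E(o(d(4, (3 + 3) + 0), -1) + h) - 269926) = √(1/(-41 + (-14 + 48)) - 269926) = √(1/(-41 + 34) - 269926) = √(1/(-7) - 269926) = √(-⅐ - 269926) = √(-1889483/7) = I*√13226381/7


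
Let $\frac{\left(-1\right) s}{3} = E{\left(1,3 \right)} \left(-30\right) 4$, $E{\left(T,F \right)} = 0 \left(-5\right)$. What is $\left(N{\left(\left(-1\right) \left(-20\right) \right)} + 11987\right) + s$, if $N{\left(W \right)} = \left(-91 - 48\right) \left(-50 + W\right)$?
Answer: $16157$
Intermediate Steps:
$E{\left(T,F \right)} = 0$
$N{\left(W \right)} = 6950 - 139 W$ ($N{\left(W \right)} = - 139 \left(-50 + W\right) = 6950 - 139 W$)
$s = 0$ ($s = - 3 \cdot 0 \left(-30\right) 4 = - 3 \cdot 0 \cdot 4 = \left(-3\right) 0 = 0$)
$\left(N{\left(\left(-1\right) \left(-20\right) \right)} + 11987\right) + s = \left(\left(6950 - 139 \left(\left(-1\right) \left(-20\right)\right)\right) + 11987\right) + 0 = \left(\left(6950 - 2780\right) + 11987\right) + 0 = \left(4170 + 11987\right) + 0 = 16157 + 0 = 16157$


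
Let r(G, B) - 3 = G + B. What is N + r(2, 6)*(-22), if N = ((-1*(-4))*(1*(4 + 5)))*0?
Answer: -242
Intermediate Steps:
r(G, B) = 3 + B + G (r(G, B) = 3 + (G + B) = 3 + (B + G) = 3 + B + G)
N = 0 (N = (4*(1*9))*0 = (4*9)*0 = 36*0 = 0)
N + r(2, 6)*(-22) = 0 + (3 + 6 + 2)*(-22) = 0 + 11*(-22) = 0 - 242 = -242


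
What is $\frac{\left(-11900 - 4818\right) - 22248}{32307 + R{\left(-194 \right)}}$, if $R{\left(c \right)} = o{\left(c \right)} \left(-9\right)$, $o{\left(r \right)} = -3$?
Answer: $- \frac{19483}{16167} \approx -1.2051$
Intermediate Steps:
$R{\left(c \right)} = 27$ ($R{\left(c \right)} = \left(-3\right) \left(-9\right) = 27$)
$\frac{\left(-11900 - 4818\right) - 22248}{32307 + R{\left(-194 \right)}} = \frac{\left(-11900 - 4818\right) - 22248}{32307 + 27} = \frac{-16718 - 22248}{32334} = \left(-38966\right) \frac{1}{32334} = - \frac{19483}{16167}$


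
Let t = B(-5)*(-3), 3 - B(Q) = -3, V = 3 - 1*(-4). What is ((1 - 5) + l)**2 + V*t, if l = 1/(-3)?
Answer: -965/9 ≈ -107.22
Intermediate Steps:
V = 7 (V = 3 + 4 = 7)
B(Q) = 6 (B(Q) = 3 - 1*(-3) = 3 + 3 = 6)
l = -1/3 ≈ -0.33333
t = -18 (t = 6*(-3) = -18)
((1 - 5) + l)**2 + V*t = ((1 - 5) - 1/3)**2 + 7*(-18) = (-4 - 1/3)**2 - 126 = (-13/3)**2 - 126 = 169/9 - 126 = -965/9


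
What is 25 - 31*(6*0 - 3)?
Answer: 118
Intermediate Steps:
25 - 31*(6*0 - 3) = 25 - 31*(0 - 3) = 25 - 31*(-3) = 25 + 93 = 118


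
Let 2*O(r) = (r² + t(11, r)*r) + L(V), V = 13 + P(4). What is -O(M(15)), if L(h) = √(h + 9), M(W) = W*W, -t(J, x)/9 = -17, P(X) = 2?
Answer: -42525 - √6 ≈ -42527.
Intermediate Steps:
t(J, x) = 153 (t(J, x) = -9*(-17) = 153)
V = 15 (V = 13 + 2 = 15)
M(W) = W²
L(h) = √(9 + h)
O(r) = √6 + r²/2 + 153*r/2 (O(r) = ((r² + 153*r) + √(9 + 15))/2 = ((r² + 153*r) + √24)/2 = ((r² + 153*r) + 2*√6)/2 = (r² + 2*√6 + 153*r)/2 = √6 + r²/2 + 153*r/2)
-O(M(15)) = -(√6 + (15²)²/2 + (153/2)*15²) = -(√6 + (½)*225² + (153/2)*225) = -(√6 + (½)*50625 + 34425/2) = -(√6 + 50625/2 + 34425/2) = -(42525 + √6) = -42525 - √6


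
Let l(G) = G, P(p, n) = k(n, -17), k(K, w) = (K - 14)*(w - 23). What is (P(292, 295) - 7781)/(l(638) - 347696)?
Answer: 19021/347058 ≈ 0.054806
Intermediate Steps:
k(K, w) = (-23 + w)*(-14 + K) (k(K, w) = (-14 + K)*(-23 + w) = (-23 + w)*(-14 + K))
P(p, n) = 560 - 40*n (P(p, n) = 322 - 23*n - 14*(-17) + n*(-17) = 322 - 23*n + 238 - 17*n = 560 - 40*n)
(P(292, 295) - 7781)/(l(638) - 347696) = ((560 - 40*295) - 7781)/(638 - 347696) = ((560 - 11800) - 7781)/(-347058) = (-11240 - 7781)*(-1/347058) = -19021*(-1/347058) = 19021/347058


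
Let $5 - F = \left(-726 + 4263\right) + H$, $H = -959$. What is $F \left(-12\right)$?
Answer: $30876$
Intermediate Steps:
$F = -2573$ ($F = 5 - \left(\left(-726 + 4263\right) - 959\right) = 5 - \left(3537 - 959\right) = 5 - 2578 = -2573$)
$F \left(-12\right) = \left(-2573\right) \left(-12\right) = 30876$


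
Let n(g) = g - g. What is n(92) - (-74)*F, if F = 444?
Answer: 32856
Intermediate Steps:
n(g) = 0
n(92) - (-74)*F = 0 - (-74)*444 = 0 - 1*(-32856) = 0 + 32856 = 32856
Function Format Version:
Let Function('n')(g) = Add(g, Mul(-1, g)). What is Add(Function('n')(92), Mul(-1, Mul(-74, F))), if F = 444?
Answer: 32856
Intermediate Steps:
Function('n')(g) = 0
Add(Function('n')(92), Mul(-1, Mul(-74, F))) = Add(0, Mul(-1, Mul(-74, 444))) = Add(0, Mul(-1, -32856)) = Add(0, 32856) = 32856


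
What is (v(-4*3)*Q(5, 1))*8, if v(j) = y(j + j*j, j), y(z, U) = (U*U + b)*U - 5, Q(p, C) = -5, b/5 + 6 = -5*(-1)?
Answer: 66920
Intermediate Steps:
b = -5 (b = -30 + 5*(-5*(-1)) = -30 + 5*5 = -30 + 25 = -5)
y(z, U) = -5 + U*(-5 + U²) (y(z, U) = (U*U - 5)*U - 5 = (U² - 5)*U - 5 = (-5 + U²)*U - 5 = U*(-5 + U²) - 5 = -5 + U*(-5 + U²))
v(j) = -5 + j³ - 5*j
(v(-4*3)*Q(5, 1))*8 = ((-5 + (-4*3)³ - (-20)*3)*(-5))*8 = ((-5 + (-12)³ - 5*(-12))*(-5))*8 = ((-5 - 1728 + 60)*(-5))*8 = -1673*(-5)*8 = 8365*8 = 66920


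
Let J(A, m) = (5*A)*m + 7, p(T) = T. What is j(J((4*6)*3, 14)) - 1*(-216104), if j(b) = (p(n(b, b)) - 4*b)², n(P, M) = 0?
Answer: 407771448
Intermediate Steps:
J(A, m) = 7 + 5*A*m (J(A, m) = 5*A*m + 7 = 7 + 5*A*m)
j(b) = 16*b² (j(b) = (0 - 4*b)² = (-4*b)² = 16*b²)
j(J((4*6)*3, 14)) - 1*(-216104) = 16*(7 + 5*((4*6)*3)*14)² - 1*(-216104) = 16*(7 + 5*(24*3)*14)² + 216104 = 16*(7 + 5*72*14)² + 216104 = 16*(7 + 5040)² + 216104 = 16*5047² + 216104 = 16*25472209 + 216104 = 407555344 + 216104 = 407771448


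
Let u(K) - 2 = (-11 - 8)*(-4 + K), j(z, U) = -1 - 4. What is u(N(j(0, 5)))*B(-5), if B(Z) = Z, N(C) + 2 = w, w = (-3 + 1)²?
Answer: -200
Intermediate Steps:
j(z, U) = -5
w = 4 (w = (-2)² = 4)
N(C) = 2 (N(C) = -2 + 4 = 2)
u(K) = 78 - 19*K (u(K) = 2 + (-11 - 8)*(-4 + K) = 2 - 19*(-4 + K) = 2 + (76 - 19*K) = 78 - 19*K)
u(N(j(0, 5)))*B(-5) = (78 - 19*2)*(-5) = (78 - 38)*(-5) = 40*(-5) = -200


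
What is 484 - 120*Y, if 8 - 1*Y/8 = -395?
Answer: -386396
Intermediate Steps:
Y = 3224 (Y = 64 - 8*(-395) = 64 + 3160 = 3224)
484 - 120*Y = 484 - 120*3224 = 484 - 386880 = -386396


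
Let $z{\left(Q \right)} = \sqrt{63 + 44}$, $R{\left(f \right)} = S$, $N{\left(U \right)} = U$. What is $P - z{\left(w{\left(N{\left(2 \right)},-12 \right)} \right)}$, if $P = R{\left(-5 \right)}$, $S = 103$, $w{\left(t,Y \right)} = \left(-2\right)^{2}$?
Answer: $103 - \sqrt{107} \approx 92.656$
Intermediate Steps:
$w{\left(t,Y \right)} = 4$
$R{\left(f \right)} = 103$
$P = 103$
$z{\left(Q \right)} = \sqrt{107}$
$P - z{\left(w{\left(N{\left(2 \right)},-12 \right)} \right)} = 103 - \sqrt{107}$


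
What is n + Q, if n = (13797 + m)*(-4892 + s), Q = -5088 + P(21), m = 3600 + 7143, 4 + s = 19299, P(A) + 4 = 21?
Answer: 353444549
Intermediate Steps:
P(A) = 17 (P(A) = -4 + 21 = 17)
s = 19295 (s = -4 + 19299 = 19295)
m = 10743
Q = -5071 (Q = -5088 + 17 = -5071)
n = 353449620 (n = (13797 + 10743)*(-4892 + 19295) = 24540*14403 = 353449620)
n + Q = 353449620 - 5071 = 353444549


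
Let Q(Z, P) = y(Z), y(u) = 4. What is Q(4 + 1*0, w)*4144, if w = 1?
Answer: 16576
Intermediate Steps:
Q(Z, P) = 4
Q(4 + 1*0, w)*4144 = 4*4144 = 16576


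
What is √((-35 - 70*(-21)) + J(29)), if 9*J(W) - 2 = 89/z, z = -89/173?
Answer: 2*√354 ≈ 37.630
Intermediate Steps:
z = -89/173 (z = -89*1/173 = -89/173 ≈ -0.51445)
J(W) = -19 (J(W) = 2/9 + (89/(-89/173))/9 = 2/9 + (89*(-173/89))/9 = 2/9 + (⅑)*(-173) = 2/9 - 173/9 = -19)
√((-35 - 70*(-21)) + J(29)) = √((-35 - 70*(-21)) - 19) = √((-35 + 1470) - 19) = √(1435 - 19) = √1416 = 2*√354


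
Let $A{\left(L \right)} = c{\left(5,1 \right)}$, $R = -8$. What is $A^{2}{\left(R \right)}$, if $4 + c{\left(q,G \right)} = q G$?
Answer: $1$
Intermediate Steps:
$c{\left(q,G \right)} = -4 + G q$ ($c{\left(q,G \right)} = -4 + q G = -4 + G q$)
$A{\left(L \right)} = 1$ ($A{\left(L \right)} = -4 + 1 \cdot 5 = -4 + 5 = 1$)
$A^{2}{\left(R \right)} = 1^{2} = 1$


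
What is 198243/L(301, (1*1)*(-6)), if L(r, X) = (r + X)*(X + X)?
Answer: -66081/1180 ≈ -56.001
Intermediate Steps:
L(r, X) = 2*X*(X + r) (L(r, X) = (X + r)*(2*X) = 2*X*(X + r))
198243/L(301, (1*1)*(-6)) = 198243/((2*((1*1)*(-6))*((1*1)*(-6) + 301))) = 198243/((2*(1*(-6))*(1*(-6) + 301))) = 198243/((2*(-6)*(-6 + 301))) = 198243/((2*(-6)*295)) = 198243/(-3540) = 198243*(-1/3540) = -66081/1180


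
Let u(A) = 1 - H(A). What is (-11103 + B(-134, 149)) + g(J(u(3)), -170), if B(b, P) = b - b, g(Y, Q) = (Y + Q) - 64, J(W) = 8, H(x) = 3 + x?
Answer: -11329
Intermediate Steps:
u(A) = -2 - A (u(A) = 1 - (3 + A) = 1 + (-3 - A) = -2 - A)
g(Y, Q) = -64 + Q + Y (g(Y, Q) = (Q + Y) - 64 = -64 + Q + Y)
B(b, P) = 0
(-11103 + B(-134, 149)) + g(J(u(3)), -170) = (-11103 + 0) + (-64 - 170 + 8) = -11103 - 226 = -11329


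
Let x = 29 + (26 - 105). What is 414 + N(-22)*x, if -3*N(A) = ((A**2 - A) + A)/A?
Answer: 142/3 ≈ 47.333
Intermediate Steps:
N(A) = -A/3 (N(A) = -((A**2 - A) + A)/(3*A) = -A**2/(3*A) = -A/3)
x = -50 (x = 29 - 79 = -50)
414 + N(-22)*x = 414 - 1/3*(-22)*(-50) = 414 + (22/3)*(-50) = 414 - 1100/3 = 142/3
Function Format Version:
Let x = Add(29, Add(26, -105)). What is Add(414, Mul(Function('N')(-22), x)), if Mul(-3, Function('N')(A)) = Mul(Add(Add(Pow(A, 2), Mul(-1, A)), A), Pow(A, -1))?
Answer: Rational(142, 3) ≈ 47.333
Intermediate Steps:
Function('N')(A) = Mul(Rational(-1, 3), A) (Function('N')(A) = Mul(Rational(-1, 3), Mul(Add(Add(Pow(A, 2), Mul(-1, A)), A), Pow(A, -1))) = Mul(Rational(-1, 3), Mul(Pow(A, 2), Pow(A, -1))) = Mul(Rational(-1, 3), A))
x = -50 (x = Add(29, -79) = -50)
Add(414, Mul(Function('N')(-22), x)) = Add(414, Mul(Mul(Rational(-1, 3), -22), -50)) = Add(414, Mul(Rational(22, 3), -50)) = Add(414, Rational(-1100, 3)) = Rational(142, 3)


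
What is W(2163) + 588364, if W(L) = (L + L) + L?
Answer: 594853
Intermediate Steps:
W(L) = 3*L (W(L) = 2*L + L = 3*L)
W(2163) + 588364 = 3*2163 + 588364 = 6489 + 588364 = 594853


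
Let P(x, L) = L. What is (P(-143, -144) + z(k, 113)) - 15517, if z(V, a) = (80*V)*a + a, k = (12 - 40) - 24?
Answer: -485628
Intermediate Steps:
k = -52 (k = -28 - 24 = -52)
z(V, a) = a + 80*V*a (z(V, a) = 80*V*a + a = a + 80*V*a)
(P(-143, -144) + z(k, 113)) - 15517 = (-144 + 113*(1 + 80*(-52))) - 15517 = (-144 + 113*(1 - 4160)) - 15517 = (-144 + 113*(-4159)) - 15517 = (-144 - 469967) - 15517 = -470111 - 15517 = -485628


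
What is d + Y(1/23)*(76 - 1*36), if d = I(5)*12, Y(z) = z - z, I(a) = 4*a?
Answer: 240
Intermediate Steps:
Y(z) = 0
d = 240 (d = (4*5)*12 = 20*12 = 240)
d + Y(1/23)*(76 - 1*36) = 240 + 0*(76 - 1*36) = 240 + 0*(76 - 36) = 240 + 0*40 = 240 + 0 = 240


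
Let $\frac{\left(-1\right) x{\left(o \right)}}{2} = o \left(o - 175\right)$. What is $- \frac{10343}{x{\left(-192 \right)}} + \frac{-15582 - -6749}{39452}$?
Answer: $- \frac{209191247}{1389972864} \approx -0.1505$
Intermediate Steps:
$x{\left(o \right)} = - 2 o \left(-175 + o\right)$ ($x{\left(o \right)} = - 2 o \left(o - 175\right) = - 2 o \left(-175 + o\right)$)
$- \frac{10343}{x{\left(-192 \right)}} + \frac{-15582 - -6749}{39452} = - \frac{10343}{2 \left(-192\right) \left(175 - -192\right)} + \frac{-15582 - -6749}{39452} = - \frac{10343}{2 \left(-192\right) \left(175 + 192\right)} + \left(-15582 + 6749\right) \frac{1}{39452} = - \frac{10343}{2 \left(-192\right) 367} - \frac{8833}{39452} = - \frac{10343}{-140928} - \frac{8833}{39452} = \left(-10343\right) \left(- \frac{1}{140928}\right) - \frac{8833}{39452} = \frac{10343}{140928} - \frac{8833}{39452} = - \frac{209191247}{1389972864}$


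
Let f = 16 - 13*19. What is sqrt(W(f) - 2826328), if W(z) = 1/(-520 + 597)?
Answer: I*sqrt(16757298635)/77 ≈ 1681.2*I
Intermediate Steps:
f = -231 (f = 16 - 247 = -231)
W(z) = 1/77
sqrt(W(f) - 2826328) = sqrt(1/77 - 2826328) = sqrt(-217627255/77) = I*sqrt(16757298635)/77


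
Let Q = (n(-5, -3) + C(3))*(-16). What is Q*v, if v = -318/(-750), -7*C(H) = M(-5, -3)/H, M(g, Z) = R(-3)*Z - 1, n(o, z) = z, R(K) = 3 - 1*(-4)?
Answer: 34768/2625 ≈ 13.245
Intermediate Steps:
R(K) = 7 (R(K) = 3 + 4 = 7)
M(g, Z) = -1 + 7*Z (M(g, Z) = 7*Z - 1 = -1 + 7*Z)
C(H) = 22/(7*H) (C(H) = -(-1 + 7*(-3))/(7*H) = -(-1 - 21)/(7*H) = -(-22)/(7*H) = 22/(7*H))
v = 53/125 (v = -318*(-1/750) = 53/125 ≈ 0.42400)
Q = 656/21 (Q = (-3 + (22/7)/3)*(-16) = (-3 + (22/7)*(⅓))*(-16) = (-3 + 22/21)*(-16) = -41/21*(-16) = 656/21 ≈ 31.238)
Q*v = (656/21)*(53/125) = 34768/2625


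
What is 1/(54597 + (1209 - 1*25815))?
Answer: 1/29991 ≈ 3.3343e-5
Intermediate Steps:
1/(54597 + (1209 - 1*25815)) = 1/(54597 + (1209 - 25815)) = 1/(54597 - 24606) = 1/29991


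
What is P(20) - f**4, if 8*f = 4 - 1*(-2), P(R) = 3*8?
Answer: 6063/256 ≈ 23.684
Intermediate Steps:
P(R) = 24
f = 3/4 (f = (4 - 1*(-2))/8 = (4 + 2)/8 = (1/8)*6 = 3/4 ≈ 0.75000)
P(20) - f**4 = 24 - (3/4)**4 = 24 - 1*81/256 = 24 - 81/256 = 6063/256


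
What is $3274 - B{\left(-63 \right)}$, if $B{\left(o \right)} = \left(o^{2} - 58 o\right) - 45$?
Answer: $-4304$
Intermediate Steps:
$B{\left(o \right)} = -45 + o^{2} - 58 o$
$3274 - B{\left(-63 \right)} = 3274 - \left(-45 + \left(-63\right)^{2} - -3654\right) = 3274 - \left(-45 + 3969 + 3654\right) = 3274 - 7578 = -4304$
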